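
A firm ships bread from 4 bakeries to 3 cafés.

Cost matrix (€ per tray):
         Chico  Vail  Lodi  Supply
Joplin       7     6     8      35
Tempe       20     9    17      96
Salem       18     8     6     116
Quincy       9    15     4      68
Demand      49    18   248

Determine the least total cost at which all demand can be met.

2743

An optimal shipping plan:
  Joplin–Chico: 35 × €7 = €245
  Tempe–Chico: 14 × €20 = €280
  Tempe–Vail: 18 × €9 = €162
  Tempe–Lodi: 64 × €17 = €1088
  Salem–Lodi: 116 × €6 = €696
  Quincy–Lodi: 68 × €4 = €272
Total = 245 + 280 + 162 + 1088 + 696 + 272 = €2743.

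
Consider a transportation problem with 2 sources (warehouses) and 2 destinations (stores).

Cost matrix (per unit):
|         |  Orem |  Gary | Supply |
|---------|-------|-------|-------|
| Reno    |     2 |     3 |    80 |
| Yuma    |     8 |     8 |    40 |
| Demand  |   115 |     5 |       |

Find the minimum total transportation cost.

An optimal shipping plan:
  Reno–Orem: 80 × 2 = 160
  Yuma–Orem: 35 × 8 = 280
  Yuma–Gary: 5 × 8 = 40
Total = 160 + 280 + 40 = 480.
(Supply check: Reno ships 80; Yuma ships 40.)

480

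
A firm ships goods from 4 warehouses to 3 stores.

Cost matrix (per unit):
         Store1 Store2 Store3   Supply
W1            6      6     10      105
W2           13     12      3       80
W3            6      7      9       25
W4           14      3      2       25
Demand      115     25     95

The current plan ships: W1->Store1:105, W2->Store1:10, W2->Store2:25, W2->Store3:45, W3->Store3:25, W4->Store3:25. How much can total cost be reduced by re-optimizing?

Current plan cost = 105·6 + 10·13 + 25·12 + 45·3 + 25·9 + 25·2 = 1470.
Optimal plan:
  W1–Store1: 90 × 6 = 540
  W1–Store2: 15 × 6 = 90
  W2–Store3: 80 × 3 = 240
  W3–Store1: 25 × 6 = 150
  W4–Store2: 10 × 3 = 30
  W4–Store3: 15 × 2 = 30
Optimal cost = 1080.
Saving = 1470 − 1080 = 390.

390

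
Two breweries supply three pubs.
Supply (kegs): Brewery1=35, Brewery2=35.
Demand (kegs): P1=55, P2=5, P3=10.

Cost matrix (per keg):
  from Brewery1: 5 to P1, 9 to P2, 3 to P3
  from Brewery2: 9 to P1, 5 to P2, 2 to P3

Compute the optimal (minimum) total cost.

An optimal shipping plan:
  Brewery1 to P1: 35 × 5 = 175
  Brewery2 to P1: 20 × 9 = 180
  Brewery2 to P2: 5 × 5 = 25
  Brewery2 to P3: 10 × 2 = 20
Total = 175 + 180 + 25 + 20 = 400.

400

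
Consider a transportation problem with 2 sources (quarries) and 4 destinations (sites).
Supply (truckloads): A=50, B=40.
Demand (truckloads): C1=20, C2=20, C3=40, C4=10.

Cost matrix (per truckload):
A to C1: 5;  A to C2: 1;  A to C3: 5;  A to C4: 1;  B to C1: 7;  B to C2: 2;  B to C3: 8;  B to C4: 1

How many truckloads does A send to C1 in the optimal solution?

Solving gives:
  A->C1: 10 × 5 = 50
  A->C3: 40 × 5 = 200
  B->C1: 10 × 7 = 70
  B->C2: 20 × 2 = 40
  B->C4: 10 × 1 = 10
Total cost = 370.
So A→C1 carries 10 truckloads.

10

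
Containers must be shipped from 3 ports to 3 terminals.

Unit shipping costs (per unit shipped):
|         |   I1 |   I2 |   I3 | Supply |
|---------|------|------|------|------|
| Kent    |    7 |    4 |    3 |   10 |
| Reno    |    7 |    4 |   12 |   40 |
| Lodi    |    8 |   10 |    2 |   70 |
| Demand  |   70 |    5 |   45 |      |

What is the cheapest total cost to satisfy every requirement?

625

Optimal allocation:
  Kent to I1: 5 × 7 = 35
  Kent to I2: 5 × 4 = 20
  Reno to I1: 40 × 7 = 280
  Lodi to I1: 25 × 8 = 200
  Lodi to I3: 45 × 2 = 90
Total = 35 + 20 + 280 + 200 + 90 = 625.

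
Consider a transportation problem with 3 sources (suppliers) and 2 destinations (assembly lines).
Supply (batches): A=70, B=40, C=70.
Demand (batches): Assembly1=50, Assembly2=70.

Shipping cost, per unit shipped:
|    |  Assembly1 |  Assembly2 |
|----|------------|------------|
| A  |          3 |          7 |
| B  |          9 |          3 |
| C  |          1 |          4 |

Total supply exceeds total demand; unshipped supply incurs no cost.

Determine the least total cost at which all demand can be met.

310

A cheapest plan:
  A–Assembly1: 10 × 3 = 30
  B–Assembly2: 40 × 3 = 120
  C–Assembly1: 40 × 1 = 40
  C–Assembly2: 30 × 4 = 120
Total = 30 + 120 + 40 + 120 = 310.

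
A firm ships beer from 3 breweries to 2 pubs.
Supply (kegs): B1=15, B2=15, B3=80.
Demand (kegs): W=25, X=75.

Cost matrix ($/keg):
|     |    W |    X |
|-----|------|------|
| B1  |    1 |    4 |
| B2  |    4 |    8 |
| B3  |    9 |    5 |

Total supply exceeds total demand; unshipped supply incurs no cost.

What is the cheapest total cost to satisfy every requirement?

430

A cheapest plan:
  B1→W: 15 × $1 = $15
  B2→W: 10 × $4 = $40
  B3→X: 75 × $5 = $375
Total = 15 + 40 + 375 = $430.
(Supply check: B1 ships 15; B2 ships 10; B3 ships 75.)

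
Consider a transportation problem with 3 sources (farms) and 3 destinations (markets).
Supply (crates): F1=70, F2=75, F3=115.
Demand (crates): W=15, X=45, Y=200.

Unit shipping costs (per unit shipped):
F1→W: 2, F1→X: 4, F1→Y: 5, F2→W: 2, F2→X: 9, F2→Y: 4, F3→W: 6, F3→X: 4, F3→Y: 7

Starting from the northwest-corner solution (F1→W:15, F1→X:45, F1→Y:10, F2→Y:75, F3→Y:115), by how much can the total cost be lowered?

Current plan cost = 15·2 + 45·4 + 10·5 + 75·4 + 115·7 = 1365.
Optimal plan:
  F1→W: 15 crates
  F1→Y: 55 crates
  F2→Y: 75 crates
  F3→X: 45 crates
  F3→Y: 70 crates
Optimal cost = 1275.
Saving = 1365 − 1275 = 90.

90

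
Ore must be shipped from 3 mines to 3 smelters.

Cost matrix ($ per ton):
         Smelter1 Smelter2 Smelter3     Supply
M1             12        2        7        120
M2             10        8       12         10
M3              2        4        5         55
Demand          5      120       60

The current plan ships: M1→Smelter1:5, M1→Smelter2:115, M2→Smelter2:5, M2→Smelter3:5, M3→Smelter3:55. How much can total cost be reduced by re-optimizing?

Current plan cost = 5·12 + 115·2 + 5·8 + 5·12 + 55·5 = $665.
Optimal plan:
  M1 to Smelter2: 120 × $2 = $240
  M2 to Smelter3: 10 × $12 = $120
  M3 to Smelter1: 5 × $2 = $10
  M3 to Smelter3: 50 × $5 = $250
Optimal cost = $620.
Saving = 665 − 620 = $45.

45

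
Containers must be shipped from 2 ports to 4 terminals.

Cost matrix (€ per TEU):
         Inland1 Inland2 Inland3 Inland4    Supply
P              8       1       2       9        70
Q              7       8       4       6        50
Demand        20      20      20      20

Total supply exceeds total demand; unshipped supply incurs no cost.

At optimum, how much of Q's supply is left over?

10

Minimum-cost shipments:
  P–Inland2: 20 × €1 = €20
  P–Inland3: 20 × €2 = €40
  Q–Inland1: 20 × €7 = €140
  Q–Inland4: 20 × €6 = €120
Total cost = €320.
Q ships 40 of its 50, leaving 10.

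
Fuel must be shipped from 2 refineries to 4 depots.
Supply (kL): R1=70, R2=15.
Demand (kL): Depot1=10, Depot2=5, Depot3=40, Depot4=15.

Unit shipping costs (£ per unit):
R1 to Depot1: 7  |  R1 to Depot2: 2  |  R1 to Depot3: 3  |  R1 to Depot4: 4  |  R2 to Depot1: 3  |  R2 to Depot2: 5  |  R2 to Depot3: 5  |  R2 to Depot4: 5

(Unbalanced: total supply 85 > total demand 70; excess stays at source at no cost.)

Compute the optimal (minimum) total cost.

Optimal allocation:
  R1–Depot2: 5 × £2 = £10
  R1–Depot3: 40 × £3 = £120
  R1–Depot4: 15 × £4 = £60
  R2–Depot1: 10 × £3 = £30
Total = 10 + 120 + 60 + 30 = £220.

220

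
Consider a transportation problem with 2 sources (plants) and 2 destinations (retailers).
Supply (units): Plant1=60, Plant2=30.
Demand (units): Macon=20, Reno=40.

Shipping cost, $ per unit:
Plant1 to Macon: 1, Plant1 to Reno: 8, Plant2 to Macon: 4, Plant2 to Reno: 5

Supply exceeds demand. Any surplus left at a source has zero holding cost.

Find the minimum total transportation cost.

A cheapest plan:
  Plant1→Macon: 20 × $1 = $20
  Plant1→Reno: 10 × $8 = $80
  Plant2→Reno: 30 × $5 = $150
Total = 20 + 80 + 150 = $250.

250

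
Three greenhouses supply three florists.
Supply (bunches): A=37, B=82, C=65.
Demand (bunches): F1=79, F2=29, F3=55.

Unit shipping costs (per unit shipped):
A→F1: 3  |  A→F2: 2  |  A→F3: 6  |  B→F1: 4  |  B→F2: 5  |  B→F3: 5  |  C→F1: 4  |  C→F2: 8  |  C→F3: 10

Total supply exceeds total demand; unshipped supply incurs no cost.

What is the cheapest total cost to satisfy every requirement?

641

One minimum-cost allocation:
  A→F1: 8 × 3 = 24
  A→F2: 29 × 2 = 58
  B→F1: 27 × 4 = 108
  B→F3: 55 × 5 = 275
  C→F1: 44 × 4 = 176
Total = 24 + 58 + 108 + 275 + 176 = 641.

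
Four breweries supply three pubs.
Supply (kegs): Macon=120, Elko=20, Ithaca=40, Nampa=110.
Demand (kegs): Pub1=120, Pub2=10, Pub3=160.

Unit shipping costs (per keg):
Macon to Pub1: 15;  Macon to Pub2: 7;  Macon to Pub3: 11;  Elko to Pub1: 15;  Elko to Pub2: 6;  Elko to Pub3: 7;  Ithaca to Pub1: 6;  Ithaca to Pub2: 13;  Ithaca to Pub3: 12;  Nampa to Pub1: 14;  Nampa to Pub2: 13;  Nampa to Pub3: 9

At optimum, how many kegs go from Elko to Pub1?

0

Optimal shipments:
  Macon→Pub1: 80 × 15 = 1200
  Macon→Pub2: 10 × 7 = 70
  Macon→Pub3: 30 × 11 = 330
  Elko→Pub3: 20 × 7 = 140
  Ithaca→Pub1: 40 × 6 = 240
  Nampa→Pub3: 110 × 9 = 990
Total cost = 2970.
The route Elko→Pub1 is not used.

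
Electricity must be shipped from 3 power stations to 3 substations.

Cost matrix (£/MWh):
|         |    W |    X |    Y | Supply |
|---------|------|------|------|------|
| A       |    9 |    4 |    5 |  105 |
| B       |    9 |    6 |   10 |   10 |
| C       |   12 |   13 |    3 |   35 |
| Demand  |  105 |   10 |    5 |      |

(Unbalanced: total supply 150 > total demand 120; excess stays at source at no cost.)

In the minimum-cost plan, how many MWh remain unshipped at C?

An optimal plan:
  A→W: 95 × £9 = £855
  A→X: 10 × £4 = £40
  B→W: 10 × £9 = £90
  C→Y: 5 × £3 = £15
Total cost = £1000.
C ships 5 of its 35, leaving 30.

30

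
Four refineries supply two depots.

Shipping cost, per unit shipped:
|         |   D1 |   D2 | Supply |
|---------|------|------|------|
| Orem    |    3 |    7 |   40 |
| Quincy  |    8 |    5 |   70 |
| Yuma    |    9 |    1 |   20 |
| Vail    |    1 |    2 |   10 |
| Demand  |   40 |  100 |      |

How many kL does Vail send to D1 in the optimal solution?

0

Optimal shipments:
  Orem->D1: 40 × 3 = 120
  Quincy->D2: 70 × 5 = 350
  Yuma->D2: 20 × 1 = 20
  Vail->D2: 10 × 2 = 20
Total cost = 510.
The route Vail→D1 is not used.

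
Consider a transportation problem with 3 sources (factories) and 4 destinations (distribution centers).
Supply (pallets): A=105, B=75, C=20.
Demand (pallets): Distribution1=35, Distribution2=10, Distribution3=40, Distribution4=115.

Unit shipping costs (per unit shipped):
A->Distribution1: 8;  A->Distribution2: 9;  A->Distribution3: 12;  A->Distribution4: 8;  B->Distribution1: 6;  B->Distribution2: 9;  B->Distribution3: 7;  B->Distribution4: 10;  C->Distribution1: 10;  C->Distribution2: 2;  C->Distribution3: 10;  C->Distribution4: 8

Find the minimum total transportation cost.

1430

One minimum-cost allocation:
  A→Distribution4: 105 pallets
  B→Distribution1: 35 pallets
  B→Distribution3: 40 pallets
  C→Distribution2: 10 pallets
  C→Distribution4: 10 pallets
Total cost = 1430.
(Supply check: A ships 105; B ships 75; C ships 20.)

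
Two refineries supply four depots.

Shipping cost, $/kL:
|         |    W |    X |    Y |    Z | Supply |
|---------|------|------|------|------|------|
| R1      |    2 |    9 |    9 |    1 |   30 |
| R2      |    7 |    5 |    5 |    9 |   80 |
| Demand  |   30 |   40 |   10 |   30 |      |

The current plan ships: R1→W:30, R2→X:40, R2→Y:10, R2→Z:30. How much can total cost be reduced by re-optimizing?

90

Current plan cost = 30·2 + 40·5 + 10·5 + 30·9 = $580.
Optimal plan:
  R1→Z: 30 × $1 = $30
  R2→W: 30 × $7 = $210
  R2→X: 40 × $5 = $200
  R2→Y: 10 × $5 = $50
Optimal cost = $490.
Saving = 580 − 490 = $90.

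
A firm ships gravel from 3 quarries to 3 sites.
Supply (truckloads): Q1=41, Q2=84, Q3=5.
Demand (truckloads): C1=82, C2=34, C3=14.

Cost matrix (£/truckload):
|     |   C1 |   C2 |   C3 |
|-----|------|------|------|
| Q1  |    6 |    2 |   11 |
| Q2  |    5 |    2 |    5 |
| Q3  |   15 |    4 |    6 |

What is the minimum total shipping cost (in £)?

A cheapest plan:
  Q1->C1: 7 × £6 = £42
  Q1->C2: 34 × £2 = £68
  Q2->C1: 75 × £5 = £375
  Q2->C3: 9 × £5 = £45
  Q3->C3: 5 × £6 = £30
Total = 42 + 68 + 375 + 45 + 30 = £560.

560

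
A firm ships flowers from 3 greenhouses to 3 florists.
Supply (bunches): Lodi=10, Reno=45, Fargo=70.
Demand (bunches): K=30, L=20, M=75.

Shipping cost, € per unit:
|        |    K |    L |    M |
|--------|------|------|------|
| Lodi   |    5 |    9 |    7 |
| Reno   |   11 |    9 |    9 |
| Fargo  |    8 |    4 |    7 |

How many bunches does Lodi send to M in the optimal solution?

0

The minimum-cost plan:
  Lodi to K: 10 × €5 = €50
  Reno to M: 45 × €9 = €405
  Fargo to K: 20 × €8 = €160
  Fargo to L: 20 × €4 = €80
  Fargo to M: 30 × €7 = €210
Total cost = €905.
The route Lodi→M is not used.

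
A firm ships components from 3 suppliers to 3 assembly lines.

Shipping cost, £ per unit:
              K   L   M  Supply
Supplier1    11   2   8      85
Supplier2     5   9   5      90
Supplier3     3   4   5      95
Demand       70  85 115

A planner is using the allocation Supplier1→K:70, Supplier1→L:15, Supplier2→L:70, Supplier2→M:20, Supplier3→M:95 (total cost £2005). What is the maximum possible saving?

1050

Current plan cost = 70·11 + 15·2 + 70·9 + 20·5 + 95·5 = £2005.
Optimal plan:
  Supplier1 to L: 85 × £2 = £170
  Supplier2 to M: 90 × £5 = £450
  Supplier3 to K: 70 × £3 = £210
  Supplier3 to M: 25 × £5 = £125
Optimal cost = £955.
Saving = 2005 − 955 = £1050.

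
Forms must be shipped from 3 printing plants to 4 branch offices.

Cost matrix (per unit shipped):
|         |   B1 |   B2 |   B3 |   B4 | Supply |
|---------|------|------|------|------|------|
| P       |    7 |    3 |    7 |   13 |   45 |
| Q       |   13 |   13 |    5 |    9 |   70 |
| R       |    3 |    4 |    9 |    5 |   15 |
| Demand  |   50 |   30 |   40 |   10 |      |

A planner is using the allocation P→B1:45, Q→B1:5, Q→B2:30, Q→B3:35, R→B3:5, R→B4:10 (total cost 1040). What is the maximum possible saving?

Current plan cost = 45·7 + 5·13 + 30·13 + 35·5 + 5·9 + 10·5 = 1040.
Optimal plan:
  P→B1: 15 × 7 = 105
  P→B2: 30 × 3 = 90
  Q→B1: 20 × 13 = 260
  Q→B3: 40 × 5 = 200
  Q→B4: 10 × 9 = 90
  R→B1: 15 × 3 = 45
Optimal cost = 790.
Saving = 1040 − 790 = 250.

250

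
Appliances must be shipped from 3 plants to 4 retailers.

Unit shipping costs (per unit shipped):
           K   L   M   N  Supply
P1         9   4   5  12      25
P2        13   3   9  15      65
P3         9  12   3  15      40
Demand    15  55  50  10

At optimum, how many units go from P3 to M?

The minimum-cost plan:
  P1–K: 15 × 9 = 135
  P1–M: 10 × 5 = 50
  P2–L: 55 × 3 = 165
  P2–N: 10 × 15 = 150
  P3–M: 40 × 3 = 120
Total cost = 620.
So P3→M carries 40 units.

40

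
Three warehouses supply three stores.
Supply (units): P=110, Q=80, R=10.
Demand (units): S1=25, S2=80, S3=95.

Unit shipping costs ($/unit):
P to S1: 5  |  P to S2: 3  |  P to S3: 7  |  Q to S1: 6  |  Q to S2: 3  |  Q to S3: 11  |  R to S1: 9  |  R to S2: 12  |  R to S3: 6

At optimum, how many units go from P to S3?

Solving gives:
  P–S1: 25 × $5 = $125
  P–S3: 85 × $7 = $595
  Q–S2: 80 × $3 = $240
  R–S3: 10 × $6 = $60
Total cost = $1020.
So P→S3 carries 85 units.

85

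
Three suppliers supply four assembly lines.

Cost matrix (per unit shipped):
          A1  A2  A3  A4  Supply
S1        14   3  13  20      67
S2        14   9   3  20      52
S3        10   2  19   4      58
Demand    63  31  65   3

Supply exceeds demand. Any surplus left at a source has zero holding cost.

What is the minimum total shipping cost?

1092

One minimum-cost allocation:
  S1 to A1: 8 batches
  S1 to A2: 31 batches
  S1 to A3: 13 batches
  S2 to A3: 52 batches
  S3 to A1: 55 batches
  S3 to A4: 3 batches
Total cost = 1092.
(Supply check: S1 ships 52; S2 ships 52; S3 ships 58.)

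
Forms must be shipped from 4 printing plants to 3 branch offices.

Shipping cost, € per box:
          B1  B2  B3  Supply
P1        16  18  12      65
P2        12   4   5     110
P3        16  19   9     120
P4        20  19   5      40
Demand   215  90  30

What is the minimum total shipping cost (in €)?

A cheapest plan:
  P1→B1: 65 boxes
  P2→B1: 20 boxes
  P2→B2: 90 boxes
  P3→B1: 120 boxes
  P4→B1: 10 boxes
  P4→B3: 30 boxes
Total cost = €3910.
(Supply check: P1 ships 65; P2 ships 110; P3 ships 120; P4 ships 40.)

3910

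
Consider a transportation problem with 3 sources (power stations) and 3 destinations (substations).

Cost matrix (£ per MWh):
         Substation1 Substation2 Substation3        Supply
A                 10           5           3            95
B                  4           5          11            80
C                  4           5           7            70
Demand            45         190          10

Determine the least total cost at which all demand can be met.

Optimal allocation:
  A–Substation2: 85 × £5 = £425
  A–Substation3: 10 × £3 = £30
  B–Substation1: 45 × £4 = £180
  B–Substation2: 35 × £5 = £175
  C–Substation2: 70 × £5 = £350
Total = 425 + 30 + 180 + 175 + 350 = £1160.
(Supply check: A ships 95; B ships 80; C ships 70.)

1160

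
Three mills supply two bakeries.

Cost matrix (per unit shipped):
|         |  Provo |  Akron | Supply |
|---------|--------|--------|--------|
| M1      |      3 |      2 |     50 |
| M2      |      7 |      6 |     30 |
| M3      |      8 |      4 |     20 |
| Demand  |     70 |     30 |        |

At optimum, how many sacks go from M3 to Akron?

Solving gives:
  M1→Provo: 40 × 3 = 120
  M1→Akron: 10 × 2 = 20
  M2→Provo: 30 × 7 = 210
  M3→Akron: 20 × 4 = 80
Total cost = 430.
So M3→Akron carries 20 sacks.

20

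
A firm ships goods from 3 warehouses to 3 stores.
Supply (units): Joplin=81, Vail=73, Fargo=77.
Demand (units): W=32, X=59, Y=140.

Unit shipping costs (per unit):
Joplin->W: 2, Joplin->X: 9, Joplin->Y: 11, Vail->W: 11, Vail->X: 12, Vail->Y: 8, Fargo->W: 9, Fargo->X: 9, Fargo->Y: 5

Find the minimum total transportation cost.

1514

An optimal shipping plan:
  Joplin->W: 32 units
  Joplin->X: 49 units
  Vail->Y: 73 units
  Fargo->X: 10 units
  Fargo->Y: 67 units
Total cost = 1514.
(Supply check: Joplin ships 81; Vail ships 73; Fargo ships 77.)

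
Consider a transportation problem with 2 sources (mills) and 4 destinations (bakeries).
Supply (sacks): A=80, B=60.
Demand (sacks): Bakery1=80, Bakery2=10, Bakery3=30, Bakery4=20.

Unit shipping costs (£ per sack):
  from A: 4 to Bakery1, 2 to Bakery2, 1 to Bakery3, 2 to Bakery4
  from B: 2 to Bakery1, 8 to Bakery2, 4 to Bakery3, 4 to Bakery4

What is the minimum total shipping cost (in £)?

A cheapest plan:
  A to Bakery1: 20 sacks
  A to Bakery2: 10 sacks
  A to Bakery3: 30 sacks
  A to Bakery4: 20 sacks
  B to Bakery1: 60 sacks
Total cost = £290.
(Supply check: A ships 80; B ships 60.)

290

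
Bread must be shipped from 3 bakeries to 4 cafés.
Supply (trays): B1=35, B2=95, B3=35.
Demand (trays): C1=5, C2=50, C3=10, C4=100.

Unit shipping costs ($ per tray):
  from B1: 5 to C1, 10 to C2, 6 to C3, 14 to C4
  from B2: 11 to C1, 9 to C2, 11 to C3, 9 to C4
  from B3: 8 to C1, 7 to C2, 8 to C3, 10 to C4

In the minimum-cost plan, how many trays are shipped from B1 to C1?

The minimum-cost plan:
  B1–C1: 5 × $5 = $25
  B1–C2: 20 × $10 = $200
  B1–C3: 10 × $6 = $60
  B2–C4: 95 × $9 = $855
  B3–C2: 30 × $7 = $210
  B3–C4: 5 × $10 = $50
Total cost = $1400.
So B1→C1 carries 5 trays.

5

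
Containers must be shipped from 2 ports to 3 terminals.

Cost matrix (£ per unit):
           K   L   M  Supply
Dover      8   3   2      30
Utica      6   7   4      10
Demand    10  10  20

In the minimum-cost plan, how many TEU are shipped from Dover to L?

Optimal shipments:
  Dover->L: 10 TEU
  Dover->M: 20 TEU
  Utica->K: 10 TEU
Total cost = £130.
So Dover→L carries 10 TEU.

10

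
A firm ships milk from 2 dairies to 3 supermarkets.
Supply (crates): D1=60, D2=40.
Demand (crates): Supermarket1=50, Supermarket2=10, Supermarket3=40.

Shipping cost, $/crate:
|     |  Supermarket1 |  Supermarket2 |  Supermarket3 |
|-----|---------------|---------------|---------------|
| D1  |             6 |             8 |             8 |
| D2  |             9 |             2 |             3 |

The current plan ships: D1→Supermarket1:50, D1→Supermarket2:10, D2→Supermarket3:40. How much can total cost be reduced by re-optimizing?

10

Current plan cost = 50·6 + 10·8 + 40·3 = $500.
Optimal plan:
  D1–Supermarket1: 50 × $6 = $300
  D1–Supermarket3: 10 × $8 = $80
  D2–Supermarket2: 10 × $2 = $20
  D2–Supermarket3: 30 × $3 = $90
Optimal cost = $490.
Saving = 500 − 490 = $10.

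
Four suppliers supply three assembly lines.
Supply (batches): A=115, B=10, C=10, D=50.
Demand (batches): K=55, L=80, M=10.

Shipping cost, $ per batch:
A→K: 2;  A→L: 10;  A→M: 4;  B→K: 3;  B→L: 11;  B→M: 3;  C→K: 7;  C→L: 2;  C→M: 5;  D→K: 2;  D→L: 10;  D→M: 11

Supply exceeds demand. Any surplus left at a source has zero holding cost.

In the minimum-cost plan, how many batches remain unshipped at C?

Minimum-cost shipments:
  A->K: 45 × $2 = $90
  A->L: 70 × $10 = $700
  B->M: 10 × $3 = $30
  C->L: 10 × $2 = $20
  D->K: 10 × $2 = $20
Total cost = $860.
C ships 10 of its 10, leaving 0.

0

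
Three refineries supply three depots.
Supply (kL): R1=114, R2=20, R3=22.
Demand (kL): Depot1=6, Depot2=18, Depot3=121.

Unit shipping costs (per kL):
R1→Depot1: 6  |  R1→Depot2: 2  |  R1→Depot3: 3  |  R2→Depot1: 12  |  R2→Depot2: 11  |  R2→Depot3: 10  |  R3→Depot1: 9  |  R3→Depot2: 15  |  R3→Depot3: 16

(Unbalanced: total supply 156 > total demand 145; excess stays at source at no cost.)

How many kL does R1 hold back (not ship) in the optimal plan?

An optimal plan:
  R1→Depot2: 18 × 2 = 36
  R1→Depot3: 96 × 3 = 288
  R2→Depot3: 20 × 10 = 200
  R3→Depot1: 6 × 9 = 54
  R3→Depot3: 5 × 16 = 80
Total cost = 658.
R1 ships 114 of its 114, leaving 0.

0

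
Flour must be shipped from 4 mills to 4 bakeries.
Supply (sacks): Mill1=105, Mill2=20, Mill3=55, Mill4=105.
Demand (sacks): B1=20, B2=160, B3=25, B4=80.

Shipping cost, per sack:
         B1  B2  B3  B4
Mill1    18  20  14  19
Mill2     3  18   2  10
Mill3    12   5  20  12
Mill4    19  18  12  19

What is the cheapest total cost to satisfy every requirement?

4095

Optimal allocation:
  Mill1→B2: 25 × 20 = 500
  Mill1→B4: 80 × 19 = 1520
  Mill2→B1: 20 × 3 = 60
  Mill3→B2: 55 × 5 = 275
  Mill4→B2: 80 × 18 = 1440
  Mill4→B3: 25 × 12 = 300
Total = 500 + 1520 + 60 + 275 + 1440 + 300 = 4095.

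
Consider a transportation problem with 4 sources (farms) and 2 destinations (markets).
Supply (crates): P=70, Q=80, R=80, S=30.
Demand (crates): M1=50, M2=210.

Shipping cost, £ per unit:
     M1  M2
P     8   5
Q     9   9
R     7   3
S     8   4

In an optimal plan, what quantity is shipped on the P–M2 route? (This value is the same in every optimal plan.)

70

The minimum-cost plan:
  P→M2: 70 × £5 = £350
  Q→M1: 50 × £9 = £450
  Q→M2: 30 × £9 = £270
  R→M2: 80 × £3 = £240
  S→M2: 30 × £4 = £120
Total cost = £1430.
So P→M2 carries 70 crates.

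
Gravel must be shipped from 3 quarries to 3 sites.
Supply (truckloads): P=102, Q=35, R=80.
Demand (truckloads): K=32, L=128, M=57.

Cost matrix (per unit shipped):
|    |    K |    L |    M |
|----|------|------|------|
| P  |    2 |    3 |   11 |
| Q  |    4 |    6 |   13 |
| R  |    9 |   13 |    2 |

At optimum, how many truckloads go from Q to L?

26

Solving gives:
  P->L: 102 truckloads
  Q->K: 9 truckloads
  Q->L: 26 truckloads
  R->K: 23 truckloads
  R->M: 57 truckloads
Total cost = 819.
So Q→L carries 26 truckloads.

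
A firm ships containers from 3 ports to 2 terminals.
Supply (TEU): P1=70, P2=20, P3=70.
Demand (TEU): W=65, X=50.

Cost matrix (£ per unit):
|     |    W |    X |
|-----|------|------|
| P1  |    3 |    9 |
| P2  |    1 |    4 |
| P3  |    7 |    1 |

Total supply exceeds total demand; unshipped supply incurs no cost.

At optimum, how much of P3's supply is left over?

An optimal plan:
  P1 to W: 45 × £3 = £135
  P2 to W: 20 × £1 = £20
  P3 to X: 50 × £1 = £50
Total cost = £205.
P3 ships 50 of its 70, leaving 20.

20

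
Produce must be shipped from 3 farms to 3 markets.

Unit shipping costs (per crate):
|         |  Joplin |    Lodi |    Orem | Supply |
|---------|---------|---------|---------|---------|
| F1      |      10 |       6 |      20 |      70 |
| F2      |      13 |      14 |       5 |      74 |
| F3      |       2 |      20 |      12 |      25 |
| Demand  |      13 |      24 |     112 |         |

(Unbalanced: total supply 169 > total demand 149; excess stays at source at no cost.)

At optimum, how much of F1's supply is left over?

20

An optimal plan:
  F1 to Lodi: 24 × 6 = 144
  F1 to Orem: 26 × 20 = 520
  F2 to Orem: 74 × 5 = 370
  F3 to Joplin: 13 × 2 = 26
  F3 to Orem: 12 × 12 = 144
Total cost = 1204.
F1 ships 50 of its 70, leaving 20.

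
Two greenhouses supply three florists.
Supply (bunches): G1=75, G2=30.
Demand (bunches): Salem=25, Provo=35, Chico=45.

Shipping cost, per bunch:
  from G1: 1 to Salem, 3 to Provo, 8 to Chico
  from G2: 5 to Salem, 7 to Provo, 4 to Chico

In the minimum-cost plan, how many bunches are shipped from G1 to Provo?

35

The minimum-cost plan:
  G1->Salem: 25 bunches
  G1->Provo: 35 bunches
  G1->Chico: 15 bunches
  G2->Chico: 30 bunches
Total cost = 370.
So G1→Provo carries 35 bunches.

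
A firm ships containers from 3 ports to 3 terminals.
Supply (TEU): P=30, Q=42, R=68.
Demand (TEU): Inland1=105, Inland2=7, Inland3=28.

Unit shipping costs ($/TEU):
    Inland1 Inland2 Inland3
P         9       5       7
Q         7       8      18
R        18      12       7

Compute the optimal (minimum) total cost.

1438

A cheapest plan:
  P to Inland1: 30 × $9 = $270
  Q to Inland1: 42 × $7 = $294
  R to Inland1: 33 × $18 = $594
  R to Inland2: 7 × $12 = $84
  R to Inland3: 28 × $7 = $196
Total = 270 + 294 + 594 + 84 + 196 = $1438.
(Supply check: P ships 30; Q ships 42; R ships 68.)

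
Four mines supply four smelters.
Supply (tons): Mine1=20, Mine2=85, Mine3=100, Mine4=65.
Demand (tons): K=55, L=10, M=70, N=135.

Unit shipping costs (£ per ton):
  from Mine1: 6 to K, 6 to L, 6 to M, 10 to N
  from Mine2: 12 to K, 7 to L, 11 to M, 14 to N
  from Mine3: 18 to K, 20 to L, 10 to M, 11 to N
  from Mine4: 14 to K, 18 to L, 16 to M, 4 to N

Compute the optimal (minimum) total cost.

A cheapest plan:
  Mine1→K: 20 tons
  Mine2→K: 35 tons
  Mine2→L: 10 tons
  Mine2→M: 40 tons
  Mine3→M: 30 tons
  Mine3→N: 70 tons
  Mine4→N: 65 tons
Total cost = £2380.

2380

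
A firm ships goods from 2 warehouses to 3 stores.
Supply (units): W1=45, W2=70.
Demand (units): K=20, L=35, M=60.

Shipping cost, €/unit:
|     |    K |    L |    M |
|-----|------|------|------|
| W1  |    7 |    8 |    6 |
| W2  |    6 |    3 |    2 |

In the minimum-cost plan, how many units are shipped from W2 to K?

Optimal shipments:
  W1->K: 20 × €7 = €140
  W1->M: 25 × €6 = €150
  W2->L: 35 × €3 = €105
  W2->M: 35 × €2 = €70
Total cost = €465.
The route W2→K is not used.

0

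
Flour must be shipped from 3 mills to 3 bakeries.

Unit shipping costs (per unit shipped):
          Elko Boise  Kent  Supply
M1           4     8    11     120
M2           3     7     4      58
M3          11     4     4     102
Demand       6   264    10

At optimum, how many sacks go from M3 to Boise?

102

Optimal shipments:
  M1→Boise: 120 × 8 = 960
  M2→Elko: 6 × 3 = 18
  M2→Boise: 42 × 7 = 294
  M2→Kent: 10 × 4 = 40
  M3→Boise: 102 × 4 = 408
Total cost = 1720.
So M3→Boise carries 102 sacks.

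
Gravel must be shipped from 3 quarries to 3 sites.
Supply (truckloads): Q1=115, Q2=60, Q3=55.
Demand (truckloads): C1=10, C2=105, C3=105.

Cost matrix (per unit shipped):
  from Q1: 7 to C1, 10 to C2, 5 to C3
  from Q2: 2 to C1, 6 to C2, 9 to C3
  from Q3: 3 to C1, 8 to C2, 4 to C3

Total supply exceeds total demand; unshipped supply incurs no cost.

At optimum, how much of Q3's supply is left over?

Minimum-cost shipments:
  Q1 to C3: 105 × 5 = 525
  Q2 to C2: 60 × 6 = 360
  Q3 to C1: 10 × 3 = 30
  Q3 to C2: 45 × 8 = 360
Total cost = 1275.
Q3 ships 55 of its 55, leaving 0.

0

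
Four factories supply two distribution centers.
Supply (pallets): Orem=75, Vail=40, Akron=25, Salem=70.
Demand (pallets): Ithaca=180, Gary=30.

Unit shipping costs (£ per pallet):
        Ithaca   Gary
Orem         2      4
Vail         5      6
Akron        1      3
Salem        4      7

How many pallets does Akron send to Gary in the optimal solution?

The minimum-cost plan:
  Orem to Ithaca: 75 × £2 = £150
  Vail to Ithaca: 10 × £5 = £50
  Vail to Gary: 30 × £6 = £180
  Akron to Ithaca: 25 × £1 = £25
  Salem to Ithaca: 70 × £4 = £280
Total cost = £685.
The route Akron→Gary is not used.

0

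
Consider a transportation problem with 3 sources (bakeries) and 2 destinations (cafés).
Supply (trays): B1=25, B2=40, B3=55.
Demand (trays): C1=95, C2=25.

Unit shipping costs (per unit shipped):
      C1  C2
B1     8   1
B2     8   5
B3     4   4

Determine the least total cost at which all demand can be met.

An optimal shipping plan:
  B1→C2: 25 × 1 = 25
  B2→C1: 40 × 8 = 320
  B3→C1: 55 × 4 = 220
Total = 25 + 320 + 220 = 565.
(Supply check: B1 ships 25; B2 ships 40; B3 ships 55.)

565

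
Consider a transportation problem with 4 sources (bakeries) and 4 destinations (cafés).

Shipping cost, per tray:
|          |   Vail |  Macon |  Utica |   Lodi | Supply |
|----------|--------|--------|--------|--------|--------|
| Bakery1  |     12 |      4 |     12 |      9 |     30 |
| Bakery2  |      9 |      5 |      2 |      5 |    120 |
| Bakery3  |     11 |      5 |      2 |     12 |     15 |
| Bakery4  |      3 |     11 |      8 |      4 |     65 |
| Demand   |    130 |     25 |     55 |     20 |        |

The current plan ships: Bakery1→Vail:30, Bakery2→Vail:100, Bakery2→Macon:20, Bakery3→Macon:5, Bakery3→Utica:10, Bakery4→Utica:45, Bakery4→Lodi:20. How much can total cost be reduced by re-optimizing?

Current plan cost = 30·12 + 100·9 + 20·5 + 5·5 + 10·2 + 45·8 + 20·4 = 1845.
Optimal plan:
  Bakery1->Vail: 5 × 12 = 60
  Bakery1->Macon: 25 × 4 = 100
  Bakery2->Vail: 60 × 9 = 540
  Bakery2->Utica: 40 × 2 = 80
  Bakery2->Lodi: 20 × 5 = 100
  Bakery3->Utica: 15 × 2 = 30
  Bakery4->Vail: 65 × 3 = 195
Optimal cost = 1105.
Saving = 1845 − 1105 = 740.

740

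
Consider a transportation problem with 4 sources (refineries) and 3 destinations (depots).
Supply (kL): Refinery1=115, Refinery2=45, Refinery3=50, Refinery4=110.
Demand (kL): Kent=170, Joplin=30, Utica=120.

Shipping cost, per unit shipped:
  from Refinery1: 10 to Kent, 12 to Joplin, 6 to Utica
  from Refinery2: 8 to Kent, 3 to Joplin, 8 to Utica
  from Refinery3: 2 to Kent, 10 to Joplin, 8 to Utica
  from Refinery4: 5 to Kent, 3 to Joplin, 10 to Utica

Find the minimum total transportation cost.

An optimal shipping plan:
  Refinery1–Utica: 115 kL
  Refinery2–Kent: 10 kL
  Refinery2–Joplin: 30 kL
  Refinery2–Utica: 5 kL
  Refinery3–Kent: 50 kL
  Refinery4–Kent: 110 kL
Total cost = 1550.

1550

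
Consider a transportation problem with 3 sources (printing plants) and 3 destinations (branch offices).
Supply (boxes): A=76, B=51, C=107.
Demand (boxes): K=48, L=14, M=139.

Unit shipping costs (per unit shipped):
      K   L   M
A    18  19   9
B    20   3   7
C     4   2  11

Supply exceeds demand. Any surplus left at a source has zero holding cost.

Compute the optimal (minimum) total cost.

1393

An optimal shipping plan:
  A–M: 76 × 9 = 684
  B–M: 51 × 7 = 357
  C–K: 48 × 4 = 192
  C–L: 14 × 2 = 28
  C–M: 12 × 11 = 132
Total = 684 + 357 + 192 + 28 + 132 = 1393.
(Supply check: A ships 76; B ships 51; C ships 74.)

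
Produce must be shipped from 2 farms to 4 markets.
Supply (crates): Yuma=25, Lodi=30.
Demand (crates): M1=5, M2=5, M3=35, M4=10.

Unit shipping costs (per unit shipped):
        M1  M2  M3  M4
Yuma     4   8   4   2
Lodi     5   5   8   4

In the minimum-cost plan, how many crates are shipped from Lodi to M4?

10

Solving gives:
  Yuma→M3: 25 crates
  Lodi→M1: 5 crates
  Lodi→M2: 5 crates
  Lodi→M3: 10 crates
  Lodi→M4: 10 crates
Total cost = 270.
So Lodi→M4 carries 10 crates.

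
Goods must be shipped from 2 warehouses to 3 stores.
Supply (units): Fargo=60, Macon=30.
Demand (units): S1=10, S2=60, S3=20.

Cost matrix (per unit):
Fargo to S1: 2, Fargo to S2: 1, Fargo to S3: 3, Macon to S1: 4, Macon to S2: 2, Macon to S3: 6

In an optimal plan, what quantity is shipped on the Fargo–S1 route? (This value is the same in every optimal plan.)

10

Solving gives:
  Fargo→S1: 10 × 2 = 20
  Fargo→S2: 30 × 1 = 30
  Fargo→S3: 20 × 3 = 60
  Macon→S2: 30 × 2 = 60
Total cost = 170.
So Fargo→S1 carries 10 units.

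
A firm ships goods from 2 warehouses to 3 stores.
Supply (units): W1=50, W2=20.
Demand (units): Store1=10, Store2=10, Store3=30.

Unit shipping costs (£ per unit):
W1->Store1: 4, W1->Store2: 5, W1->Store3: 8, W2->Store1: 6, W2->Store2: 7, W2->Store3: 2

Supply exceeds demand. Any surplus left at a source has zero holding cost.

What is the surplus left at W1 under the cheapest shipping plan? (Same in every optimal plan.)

An optimal plan:
  W1 to Store1: 10 × £4 = £40
  W1 to Store2: 10 × £5 = £50
  W1 to Store3: 10 × £8 = £80
  W2 to Store3: 20 × £2 = £40
Total cost = £210.
W1 ships 30 of its 50, leaving 20.

20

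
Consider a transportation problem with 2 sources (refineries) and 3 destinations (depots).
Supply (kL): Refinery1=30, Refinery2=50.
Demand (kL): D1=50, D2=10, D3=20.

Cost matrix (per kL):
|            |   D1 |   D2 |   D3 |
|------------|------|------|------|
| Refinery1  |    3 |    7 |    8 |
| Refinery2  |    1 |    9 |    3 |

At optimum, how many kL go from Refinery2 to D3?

20

Solving gives:
  Refinery1–D1: 20 × 3 = 60
  Refinery1–D2: 10 × 7 = 70
  Refinery2–D1: 30 × 1 = 30
  Refinery2–D3: 20 × 3 = 60
Total cost = 220.
So Refinery2→D3 carries 20 kL.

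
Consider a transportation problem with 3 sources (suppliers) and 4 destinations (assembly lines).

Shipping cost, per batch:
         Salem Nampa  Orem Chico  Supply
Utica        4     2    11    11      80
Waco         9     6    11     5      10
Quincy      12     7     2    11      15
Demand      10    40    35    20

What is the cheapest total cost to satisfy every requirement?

530

An optimal shipping plan:
  Utica->Salem: 10 × 4 = 40
  Utica->Nampa: 40 × 2 = 80
  Utica->Orem: 20 × 11 = 220
  Utica->Chico: 10 × 11 = 110
  Waco->Chico: 10 × 5 = 50
  Quincy->Orem: 15 × 2 = 30
Total = 40 + 80 + 220 + 110 + 50 + 30 = 530.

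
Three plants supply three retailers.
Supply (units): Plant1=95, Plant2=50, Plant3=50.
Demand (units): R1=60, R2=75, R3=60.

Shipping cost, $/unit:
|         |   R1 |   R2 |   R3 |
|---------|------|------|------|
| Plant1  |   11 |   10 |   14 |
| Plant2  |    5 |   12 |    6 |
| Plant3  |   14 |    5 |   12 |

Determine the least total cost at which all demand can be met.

1600

One minimum-cost allocation:
  Plant1->R1: 60 × $11 = $660
  Plant1->R2: 25 × $10 = $250
  Plant1->R3: 10 × $14 = $140
  Plant2->R3: 50 × $6 = $300
  Plant3->R2: 50 × $5 = $250
Total = 660 + 250 + 140 + 300 + 250 = $1600.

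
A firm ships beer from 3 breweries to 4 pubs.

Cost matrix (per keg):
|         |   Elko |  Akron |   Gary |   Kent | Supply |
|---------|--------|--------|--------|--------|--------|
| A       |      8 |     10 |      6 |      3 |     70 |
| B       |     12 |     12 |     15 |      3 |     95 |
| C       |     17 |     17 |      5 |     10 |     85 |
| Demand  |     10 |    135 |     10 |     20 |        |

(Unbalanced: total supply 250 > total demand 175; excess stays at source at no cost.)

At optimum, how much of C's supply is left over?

An optimal plan:
  A→Elko: 10 × 8 = 80
  A→Akron: 60 × 10 = 600
  B→Akron: 75 × 12 = 900
  B→Kent: 20 × 3 = 60
  C→Gary: 10 × 5 = 50
Total cost = 1690.
C ships 10 of its 85, leaving 75.

75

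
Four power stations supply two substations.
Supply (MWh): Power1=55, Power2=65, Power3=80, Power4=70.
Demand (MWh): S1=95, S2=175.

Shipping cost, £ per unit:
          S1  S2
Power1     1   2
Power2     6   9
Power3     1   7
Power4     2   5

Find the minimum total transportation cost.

Optimal allocation:
  Power1–S2: 55 × £2 = £110
  Power2–S1: 15 × £6 = £90
  Power2–S2: 50 × £9 = £450
  Power3–S1: 80 × £1 = £80
  Power4–S2: 70 × £5 = £350
Total = 110 + 90 + 450 + 80 + 350 = £1080.
(Supply check: Power1 ships 55; Power2 ships 65; Power3 ships 80; Power4 ships 70.)

1080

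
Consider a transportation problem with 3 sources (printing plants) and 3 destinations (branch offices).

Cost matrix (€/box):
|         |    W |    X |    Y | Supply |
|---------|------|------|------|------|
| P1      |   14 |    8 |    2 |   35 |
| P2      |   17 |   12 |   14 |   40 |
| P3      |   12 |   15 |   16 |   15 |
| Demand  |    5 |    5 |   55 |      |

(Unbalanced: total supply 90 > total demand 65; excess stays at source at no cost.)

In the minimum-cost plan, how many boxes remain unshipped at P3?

An optimal plan:
  P1–Y: 35 boxes
  P2–X: 5 boxes
  P2–Y: 20 boxes
  P3–W: 5 boxes
Total cost = €470.
P3 ships 5 of its 15, leaving 10.

10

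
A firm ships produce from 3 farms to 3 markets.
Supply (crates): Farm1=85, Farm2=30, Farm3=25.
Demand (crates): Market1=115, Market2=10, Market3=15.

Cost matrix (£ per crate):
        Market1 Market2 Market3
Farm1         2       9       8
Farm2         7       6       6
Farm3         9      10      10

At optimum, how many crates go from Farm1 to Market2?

Solving gives:
  Farm1→Market1: 85 × £2 = £170
  Farm2→Market1: 5 × £7 = £35
  Farm2→Market2: 10 × £6 = £60
  Farm2→Market3: 15 × £6 = £90
  Farm3→Market1: 25 × £9 = £225
Total cost = £580.
The route Farm1→Market2 is not used.

0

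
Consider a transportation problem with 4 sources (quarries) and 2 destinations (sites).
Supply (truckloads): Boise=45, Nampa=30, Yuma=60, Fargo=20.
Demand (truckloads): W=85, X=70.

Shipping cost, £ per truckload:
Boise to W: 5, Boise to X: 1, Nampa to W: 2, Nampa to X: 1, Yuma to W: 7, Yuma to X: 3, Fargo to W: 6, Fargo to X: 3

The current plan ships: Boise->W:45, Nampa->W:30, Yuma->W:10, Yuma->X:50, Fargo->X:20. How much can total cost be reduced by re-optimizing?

Current plan cost = 45·5 + 30·2 + 10·7 + 50·3 + 20·3 = £565.
Optimal plan:
  Boise→W: 35 × £5 = £175
  Boise→X: 10 × £1 = £10
  Nampa→W: 30 × £2 = £60
  Yuma→X: 60 × £3 = £180
  Fargo→W: 20 × £6 = £120
Optimal cost = £545.
Saving = 565 − 545 = £20.

20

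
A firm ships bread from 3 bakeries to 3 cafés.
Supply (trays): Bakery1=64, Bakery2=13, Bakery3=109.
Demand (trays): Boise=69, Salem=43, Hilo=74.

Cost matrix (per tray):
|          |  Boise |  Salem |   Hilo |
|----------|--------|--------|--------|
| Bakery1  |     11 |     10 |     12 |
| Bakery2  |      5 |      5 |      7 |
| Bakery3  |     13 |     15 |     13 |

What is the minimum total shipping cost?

2143

A cheapest plan:
  Bakery1→Boise: 21 × 11 = 231
  Bakery1→Salem: 43 × 10 = 430
  Bakery2→Boise: 13 × 5 = 65
  Bakery3→Boise: 35 × 13 = 455
  Bakery3→Hilo: 74 × 13 = 962
Total = 231 + 430 + 65 + 455 + 962 = 2143.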